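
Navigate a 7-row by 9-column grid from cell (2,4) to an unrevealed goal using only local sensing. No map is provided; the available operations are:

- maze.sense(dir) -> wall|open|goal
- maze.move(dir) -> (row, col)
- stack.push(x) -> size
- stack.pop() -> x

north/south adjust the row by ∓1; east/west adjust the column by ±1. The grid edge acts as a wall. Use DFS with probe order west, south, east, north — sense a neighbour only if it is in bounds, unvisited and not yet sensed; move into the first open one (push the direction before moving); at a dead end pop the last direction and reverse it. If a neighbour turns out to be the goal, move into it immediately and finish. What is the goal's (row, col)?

·→ sense(dir=west)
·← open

·→ push(x=west)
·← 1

·→ move(dir=west)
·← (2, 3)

·→ sense(dir=west)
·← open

·→ push(x=west)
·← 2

·→ move(dir=west)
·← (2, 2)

·→ sense(dir=west)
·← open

·→ push(x=west)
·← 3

·→ move(dir=west)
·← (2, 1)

·→ sense(dir=west)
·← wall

·→ sense(dir=south)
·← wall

·→ sense(dir=north)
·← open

·→ push(x=north)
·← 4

·→ move(dir=north)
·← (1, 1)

·→ sense(dir=west)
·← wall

·→ sense(dir=east)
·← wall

·→ sense(dir=north)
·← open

·→ push(x=north)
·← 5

·→ move(dir=north)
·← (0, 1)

·→ sense(dir=west)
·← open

·→ push(x=west)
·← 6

·→ move(dir=west)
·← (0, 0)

·→ pop()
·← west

·→ move(dir=east)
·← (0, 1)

·→ sense(dir=east)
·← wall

·→ pop()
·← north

·→ move(dir=south)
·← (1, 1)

·→ pop()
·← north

·→ move(dir=south)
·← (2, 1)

·→ pop()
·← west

·→ move(dir=east)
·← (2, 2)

·→ sense(dir=south)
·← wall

·→ pop()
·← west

·→ move(dir=east)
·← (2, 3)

·→ sense(dir=south)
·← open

·→ push(x=south)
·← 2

·→ move(dir=south)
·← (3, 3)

·→ sense(dir=south)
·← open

·→ push(x=south)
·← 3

·→ move(dir=south)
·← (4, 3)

·→ sense(dir=west)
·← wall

·→ sense(dir=south)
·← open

·→ push(x=south)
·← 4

·→ move(dir=south)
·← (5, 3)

·→ sense(dir=west)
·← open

·→ push(x=west)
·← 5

·→ move(dir=west)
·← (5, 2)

·→ sense(dir=west)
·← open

·→ push(x=west)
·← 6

·→ move(dir=west)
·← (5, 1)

·→ sense(dir=west)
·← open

·→ push(x=west)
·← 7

·→ move(dir=west)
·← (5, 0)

·→ sense(dir=south)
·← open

·→ push(x=south)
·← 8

·→ move(dir=south)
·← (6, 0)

·→ sense(dir=east)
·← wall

·→ pop()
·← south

·→ move(dir=north)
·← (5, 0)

·→ sense(dir=north)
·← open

·→ push(x=north)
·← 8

·→ move(dir=north)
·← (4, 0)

·→ sense(dir=east)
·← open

·→ push(x=east)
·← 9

·→ move(dir=east)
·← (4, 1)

·→ pop()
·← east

·→ move(dir=west)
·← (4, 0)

·→ sense(dir=north)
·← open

·→ push(x=north)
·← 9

·→ move(dir=north)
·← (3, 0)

·→ pop()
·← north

·→ move(dir=south)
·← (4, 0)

·→ pop()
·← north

·→ move(dir=south)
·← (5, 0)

·→ pop()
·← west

·→ move(dir=east)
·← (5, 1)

·→ pop()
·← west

·→ move(dir=east)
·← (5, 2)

·→ sense(dir=south)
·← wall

·→ pop()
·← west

·→ move(dir=east)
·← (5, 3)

·→ sense(dir=south)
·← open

·→ push(x=south)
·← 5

·→ move(dir=south)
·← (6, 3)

·→ sense(dir=east)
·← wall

·→ pop()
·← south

·→ move(dir=north)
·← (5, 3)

·→ sense(dir=east)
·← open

·→ push(x=east)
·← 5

·→ move(dir=east)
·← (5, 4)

·→ sense(dir=east)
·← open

·→ push(x=east)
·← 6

·→ move(dir=east)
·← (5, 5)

·→ sense(dir=south)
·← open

·→ push(x=south)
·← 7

·→ move(dir=south)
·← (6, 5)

·→ sense(dir=east)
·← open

·→ push(x=east)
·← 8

·→ move(dir=east)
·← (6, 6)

·→ sense(dir=east)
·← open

·→ push(x=east)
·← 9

·→ move(dir=east)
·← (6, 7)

·→ sense(dir=east)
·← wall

·→ sense(dir=north)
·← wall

·→ pop()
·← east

·→ move(dir=west)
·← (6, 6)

·→ sense(dir=north)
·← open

·→ push(x=north)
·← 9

·→ move(dir=north)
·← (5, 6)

·→ sense(dir=north)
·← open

·→ push(x=north)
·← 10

·→ move(dir=north)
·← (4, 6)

·→ sense(dir=west)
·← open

·→ push(x=west)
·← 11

·→ move(dir=west)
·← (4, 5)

·→ sense(dir=west)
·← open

·→ push(x=west)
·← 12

·→ move(dir=west)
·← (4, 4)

·→ sense(dir=north)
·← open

·→ push(x=north)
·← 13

·→ move(dir=north)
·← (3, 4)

·→ sense(dir=east)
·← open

·→ push(x=east)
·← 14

·→ move(dir=east)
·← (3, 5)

·→ sense(dir=east)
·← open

·→ push(x=east)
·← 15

·→ move(dir=east)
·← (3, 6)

·→ sense(dir=east)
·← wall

·→ sense(dir=north)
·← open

·→ push(x=north)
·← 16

·→ move(dir=north)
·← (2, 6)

·→ sense(dir=west)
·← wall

·→ sense(dir=east)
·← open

·→ push(x=east)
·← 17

·→ move(dir=east)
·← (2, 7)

·→ sense(dir=east)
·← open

·→ push(x=east)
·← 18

·→ move(dir=east)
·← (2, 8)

·→ sense(dir=south)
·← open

·→ push(x=south)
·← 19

·→ move(dir=south)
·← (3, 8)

·→ sense(dir=south)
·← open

·→ push(x=south)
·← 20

·→ move(dir=south)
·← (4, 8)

·→ sense(dir=west)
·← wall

·→ sense(dir=south)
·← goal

·→ move(dir=south)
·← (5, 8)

Answer: (5, 8)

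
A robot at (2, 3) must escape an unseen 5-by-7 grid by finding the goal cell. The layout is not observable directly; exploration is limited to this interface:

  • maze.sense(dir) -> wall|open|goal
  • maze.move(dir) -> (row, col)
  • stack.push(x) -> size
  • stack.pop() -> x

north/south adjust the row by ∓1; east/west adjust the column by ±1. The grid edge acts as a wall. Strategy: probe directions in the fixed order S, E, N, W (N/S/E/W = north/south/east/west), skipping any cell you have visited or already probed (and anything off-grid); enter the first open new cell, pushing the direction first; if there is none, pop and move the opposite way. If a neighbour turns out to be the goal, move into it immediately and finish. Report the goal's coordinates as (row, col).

-- 1. sense(dir=south) => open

-- 2. push(x=south) => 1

-- 3. move(dir=south) => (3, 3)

-- 4. sense(dir=south) => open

-- 5. push(x=south) => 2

-- 6. move(dir=south) => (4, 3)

-- 7. sense(dir=east) => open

-- 8. push(x=east) => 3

-- 9. move(dir=east) => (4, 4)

-- 10. sense(dir=east) => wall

-- 11. sense(dir=north) => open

-- 12. push(x=north) => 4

-- 13. move(dir=north) => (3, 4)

-- 14. sense(dir=east) => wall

-- 15. sense(dir=north) => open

-- 16. push(x=north) => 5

-- 17. move(dir=north) => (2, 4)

-- 18. sense(dir=east) => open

-- 19. push(x=east) => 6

-- 20. move(dir=east) => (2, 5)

-- 21. sense(dir=east) => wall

-- 22. sense(dir=north) => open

-- 23. push(x=north) => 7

-- 24. move(dir=north) => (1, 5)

-- 25. sense(dir=east) => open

-- 26. push(x=east) => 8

-- 27. move(dir=east) => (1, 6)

-- 28. sense(dir=north) => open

-- 29. push(x=north) => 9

-- 30. move(dir=north) => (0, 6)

-- 31. sense(dir=west) => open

-- 32. push(x=west) => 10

-- 33. move(dir=west) => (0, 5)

-- 34. sense(dir=west) => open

-- 35. push(x=west) => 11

-- 36. move(dir=west) => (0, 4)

-- 37. sense(dir=south) => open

-- 38. push(x=south) => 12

-- 39. move(dir=south) => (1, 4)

-- 40. sense(dir=west) => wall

-- 41. pop() => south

-- 42. move(dir=north) => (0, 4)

-- 43. sense(dir=west) => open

-- 44. push(x=west) => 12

-- 45. move(dir=west) => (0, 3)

-- 46. sense(dir=west) => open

-- 47. push(x=west) => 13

-- 48. move(dir=west) => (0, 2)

-- 49. sense(dir=south) => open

-- 50. push(x=south) => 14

-- 51. move(dir=south) => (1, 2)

-- 52. sense(dir=south) => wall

-- 53. sense(dir=west) => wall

-- 54. pop() => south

-- 55. move(dir=north) => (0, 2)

-- 56. sense(dir=west) => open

-- 57. push(x=west) => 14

-- 58. move(dir=west) => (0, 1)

-- 59. sense(dir=west) => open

-- 60. push(x=west) => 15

-- 61. move(dir=west) => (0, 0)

-- 62. sense(dir=south) => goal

-- 63. move(dir=south) => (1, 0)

Answer: (1, 0)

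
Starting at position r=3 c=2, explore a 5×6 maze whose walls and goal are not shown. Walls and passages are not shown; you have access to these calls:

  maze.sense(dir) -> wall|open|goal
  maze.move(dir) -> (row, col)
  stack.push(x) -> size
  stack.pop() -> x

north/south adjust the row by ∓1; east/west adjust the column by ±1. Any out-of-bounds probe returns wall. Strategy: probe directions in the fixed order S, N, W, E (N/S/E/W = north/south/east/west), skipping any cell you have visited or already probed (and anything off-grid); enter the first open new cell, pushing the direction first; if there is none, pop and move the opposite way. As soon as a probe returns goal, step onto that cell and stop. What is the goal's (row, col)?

I try maze.sense using south, yielding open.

I run stack.push using south, : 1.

I run maze.move using south, yielding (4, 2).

Using maze.sense using west, yielding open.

I try stack.push using west, → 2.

I call maze.move using west, → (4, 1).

I try maze.sense using north, yielding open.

I try stack.push using north, : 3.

I run maze.move using north, : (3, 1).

I use maze.sense using north, : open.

Using stack.push using north, → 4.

I use maze.move using north, → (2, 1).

Then maze.sense using north, : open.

I try stack.push using north, yielding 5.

I run maze.move using north, → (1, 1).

Using maze.sense using north, — result: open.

Next I call stack.push using north, and see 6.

Now I run maze.move using north, and get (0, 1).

I run maze.sense using west, yielding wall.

Using maze.sense using east, giving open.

I run stack.push using east, and see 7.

Using maze.move using east, yielding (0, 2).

I try maze.sense using south, and get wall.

Next I call maze.sense using east, which returns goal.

I call maze.move using east, and get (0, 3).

Answer: (0, 3)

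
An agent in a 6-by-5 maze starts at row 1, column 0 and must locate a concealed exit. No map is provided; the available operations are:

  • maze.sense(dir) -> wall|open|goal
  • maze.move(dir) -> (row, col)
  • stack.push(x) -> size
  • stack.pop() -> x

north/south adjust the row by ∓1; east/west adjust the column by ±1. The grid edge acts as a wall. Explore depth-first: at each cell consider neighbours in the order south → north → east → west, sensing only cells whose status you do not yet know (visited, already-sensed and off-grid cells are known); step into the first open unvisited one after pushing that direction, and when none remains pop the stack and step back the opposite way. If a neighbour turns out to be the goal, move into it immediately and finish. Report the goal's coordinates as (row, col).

Using maze.sense on dir=south, giving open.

I run stack.push on x=south, and get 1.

Next I call maze.move on dir=south, and observe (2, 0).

Now I run maze.sense on dir=south, : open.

Then stack.push on x=south, — result: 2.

Now I run maze.move on dir=south, and observe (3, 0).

I call maze.sense on dir=south, giving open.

I run stack.push on x=south, which returns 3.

I use maze.move on dir=south, and get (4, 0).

I try maze.sense on dir=south, and observe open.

Invoking stack.push on x=south, → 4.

I invoke maze.move on dir=south, which returns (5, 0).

Using maze.sense on dir=east, giving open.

Calling stack.push on x=east, yielding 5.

Then maze.move on dir=east, yielding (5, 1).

I run maze.sense on dir=north, yielding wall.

Invoking maze.sense on dir=east, giving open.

I use stack.push on x=east, and get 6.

I try maze.move on dir=east, — result: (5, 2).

I call maze.sense on dir=north, : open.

I try stack.push on x=north, and observe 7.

Then maze.move on dir=north, giving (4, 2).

Then maze.sense on dir=north, and get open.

I try stack.push on x=north, which returns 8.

Calling maze.move on dir=north, and observe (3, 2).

Invoking maze.sense on dir=north, yielding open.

Now I run stack.push on x=north, yielding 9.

I call maze.move on dir=north, yielding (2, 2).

Now I run maze.sense on dir=north, and see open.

Using stack.push on x=north, yielding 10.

Now I run maze.move on dir=north, which returns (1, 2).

Calling maze.sense on dir=north, : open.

I invoke stack.push on x=north, — result: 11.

I invoke maze.move on dir=north, yielding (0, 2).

I run maze.sense on dir=east, yielding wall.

Next I call maze.sense on dir=west, and get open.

Calling stack.push on x=west, and get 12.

I run maze.move on dir=west, which returns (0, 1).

I invoke maze.sense on dir=south, giving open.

Calling stack.push on x=south, and get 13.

I use maze.move on dir=south, and get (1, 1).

I try maze.sense on dir=south, giving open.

Calling stack.push on x=south, and observe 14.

I try maze.move on dir=south, — result: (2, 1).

I run maze.sense on dir=south, and see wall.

Using stack.pop, and see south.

I use maze.move on dir=north, and observe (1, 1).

I run stack.pop, : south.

Then maze.move on dir=north, which returns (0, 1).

Using maze.sense on dir=west, and observe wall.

Using stack.pop(), yielding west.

Then maze.move on dir=east, and get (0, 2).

I run stack.pop, : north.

Using maze.move on dir=south, — result: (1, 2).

Calling maze.sense on dir=east, : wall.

I use stack.pop, and observe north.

Using maze.move on dir=south, : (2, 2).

Invoking maze.sense on dir=east, which returns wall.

I try stack.pop, and see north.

Next I call maze.move on dir=south, → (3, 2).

I use maze.sense on dir=east, and observe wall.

I try stack.pop, and observe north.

I use maze.move on dir=south, : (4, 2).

I try maze.sense on dir=east, → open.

I invoke stack.push on x=east, yielding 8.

I call maze.move on dir=east, : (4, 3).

Calling maze.sense on dir=south, → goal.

I invoke maze.move on dir=south, and get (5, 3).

Answer: (5, 3)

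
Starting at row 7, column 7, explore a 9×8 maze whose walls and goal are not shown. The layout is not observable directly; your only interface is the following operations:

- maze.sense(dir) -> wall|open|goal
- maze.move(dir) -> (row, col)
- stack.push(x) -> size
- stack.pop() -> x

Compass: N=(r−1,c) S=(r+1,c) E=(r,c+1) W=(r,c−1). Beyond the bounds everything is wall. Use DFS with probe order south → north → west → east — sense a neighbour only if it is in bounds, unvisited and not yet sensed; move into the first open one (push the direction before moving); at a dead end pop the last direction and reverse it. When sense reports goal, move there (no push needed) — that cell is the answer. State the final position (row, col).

Step: sense[dir: south]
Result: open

Step: push[x: south]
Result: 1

Step: move[dir: south]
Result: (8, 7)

Step: sense[dir: west]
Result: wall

Step: pop[]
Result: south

Step: move[dir: north]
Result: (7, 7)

Step: sense[dir: north]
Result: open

Step: push[x: north]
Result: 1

Step: move[dir: north]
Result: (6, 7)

Step: sense[dir: north]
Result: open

Step: push[x: north]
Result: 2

Step: move[dir: north]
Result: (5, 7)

Step: sense[dir: north]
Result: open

Step: push[x: north]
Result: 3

Step: move[dir: north]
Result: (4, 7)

Step: sense[dir: north]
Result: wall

Step: sense[dir: west]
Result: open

Step: push[x: west]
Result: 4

Step: move[dir: west]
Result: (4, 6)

Step: sense[dir: south]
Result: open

Step: push[x: south]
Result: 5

Step: move[dir: south]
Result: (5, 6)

Step: sense[dir: south]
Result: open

Step: push[x: south]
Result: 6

Step: move[dir: south]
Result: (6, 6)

Step: sense[dir: south]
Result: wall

Step: sense[dir: west]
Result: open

Step: push[x: west]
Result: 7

Step: move[dir: west]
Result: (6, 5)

Step: sense[dir: south]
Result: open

Step: push[x: south]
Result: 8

Step: move[dir: south]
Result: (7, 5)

Step: sense[dir: south]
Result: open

Step: push[x: south]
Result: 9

Step: move[dir: south]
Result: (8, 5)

Step: sense[dir: west]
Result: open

Step: push[x: west]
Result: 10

Step: move[dir: west]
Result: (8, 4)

Step: sense[dir: north]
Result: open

Step: push[x: north]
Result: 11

Step: move[dir: north]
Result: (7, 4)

Step: sense[dir: north]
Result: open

Step: push[x: north]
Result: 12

Step: move[dir: north]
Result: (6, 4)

Step: sense[dir: north]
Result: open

Step: push[x: north]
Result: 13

Step: move[dir: north]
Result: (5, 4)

Step: sense[dir: north]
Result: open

Step: push[x: north]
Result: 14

Step: move[dir: north]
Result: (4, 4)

Step: sense[dir: north]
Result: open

Step: push[x: north]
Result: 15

Step: move[dir: north]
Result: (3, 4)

Step: sense[dir: north]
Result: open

Step: push[x: north]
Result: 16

Step: move[dir: north]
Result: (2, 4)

Step: sense[dir: north]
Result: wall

Step: sense[dir: west]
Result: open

Step: push[x: west]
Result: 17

Step: move[dir: west]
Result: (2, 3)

Step: sense[dir: south]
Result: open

Step: push[x: south]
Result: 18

Step: move[dir: south]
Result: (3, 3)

Step: sense[dir: south]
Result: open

Step: push[x: south]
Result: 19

Step: move[dir: south]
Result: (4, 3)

Step: sense[dir: south]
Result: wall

Step: sense[dir: west]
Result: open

Step: push[x: west]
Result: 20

Step: move[dir: west]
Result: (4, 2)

Step: sense[dir: south]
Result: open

Step: push[x: south]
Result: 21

Step: move[dir: south]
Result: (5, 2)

Step: sense[dir: south]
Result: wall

Step: sense[dir: west]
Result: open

Step: push[x: west]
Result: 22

Step: move[dir: west]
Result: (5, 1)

Step: sense[dir: south]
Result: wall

Step: sense[dir: north]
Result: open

Step: push[x: north]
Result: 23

Step: move[dir: north]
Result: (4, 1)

Step: sense[dir: north]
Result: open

Step: push[x: north]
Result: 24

Step: move[dir: north]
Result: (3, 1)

Step: sense[dir: north]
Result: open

Step: push[x: north]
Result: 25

Step: move[dir: north]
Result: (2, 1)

Step: sense[dir: north]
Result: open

Step: push[x: north]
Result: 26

Step: move[dir: north]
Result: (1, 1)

Step: sense[dir: north]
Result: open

Step: push[x: north]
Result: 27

Step: move[dir: north]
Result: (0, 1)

Step: sense[dir: west]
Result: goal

Step: move[dir: west]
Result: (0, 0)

Answer: (0, 0)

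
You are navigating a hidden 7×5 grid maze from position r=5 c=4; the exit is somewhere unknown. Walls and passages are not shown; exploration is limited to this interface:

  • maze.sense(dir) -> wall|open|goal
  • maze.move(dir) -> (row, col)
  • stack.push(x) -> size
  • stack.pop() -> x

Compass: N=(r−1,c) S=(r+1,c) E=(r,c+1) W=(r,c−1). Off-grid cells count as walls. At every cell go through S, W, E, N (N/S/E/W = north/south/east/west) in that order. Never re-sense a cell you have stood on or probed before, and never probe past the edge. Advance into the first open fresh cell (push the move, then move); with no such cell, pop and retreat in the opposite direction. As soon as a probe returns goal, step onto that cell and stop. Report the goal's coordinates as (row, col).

% maze.sense(dir: south) => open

% stack.push(x: south) => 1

% maze.move(dir: south) => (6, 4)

% maze.sense(dir: west) => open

% stack.push(x: west) => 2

% maze.move(dir: west) => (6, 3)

% maze.sense(dir: west) => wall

% maze.sense(dir: north) => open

% stack.push(x: north) => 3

% maze.move(dir: north) => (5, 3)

% maze.sense(dir: west) => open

% stack.push(x: west) => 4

% maze.move(dir: west) => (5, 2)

% maze.sense(dir: west) => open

% stack.push(x: west) => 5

% maze.move(dir: west) => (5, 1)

% maze.sense(dir: south) => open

% stack.push(x: south) => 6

% maze.move(dir: south) => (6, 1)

% maze.sense(dir: west) => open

% stack.push(x: west) => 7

% maze.move(dir: west) => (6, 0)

% maze.sense(dir: north) => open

% stack.push(x: north) => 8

% maze.move(dir: north) => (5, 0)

% maze.sense(dir: north) => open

% stack.push(x: north) => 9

% maze.move(dir: north) => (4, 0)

% maze.sense(dir: east) => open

% stack.push(x: east) => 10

% maze.move(dir: east) => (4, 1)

% maze.sense(dir: east) => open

% stack.push(x: east) => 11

% maze.move(dir: east) => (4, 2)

% maze.sense(dir: east) => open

% stack.push(x: east) => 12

% maze.move(dir: east) => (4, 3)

% maze.sense(dir: east) => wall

% maze.sense(dir: north) => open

% stack.push(x: north) => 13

% maze.move(dir: north) => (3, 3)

% maze.sense(dir: west) => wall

% maze.sense(dir: east) => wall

% maze.sense(dir: north) => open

% stack.push(x: north) => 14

% maze.move(dir: north) => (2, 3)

% maze.sense(dir: west) => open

% stack.push(x: west) => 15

% maze.move(dir: west) => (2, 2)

% maze.sense(dir: west) => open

% stack.push(x: west) => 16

% maze.move(dir: west) => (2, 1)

% maze.sense(dir: south) => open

% stack.push(x: south) => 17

% maze.move(dir: south) => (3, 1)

% maze.sense(dir: west) => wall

% stack.pop() => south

% maze.move(dir: north) => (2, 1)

% maze.sense(dir: west) => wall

% maze.sense(dir: north) => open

% stack.push(x: north) => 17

% maze.move(dir: north) => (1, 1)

% maze.sense(dir: west) => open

% stack.push(x: west) => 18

% maze.move(dir: west) => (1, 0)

% maze.sense(dir: north) => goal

% maze.move(dir: north) => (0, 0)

Answer: (0, 0)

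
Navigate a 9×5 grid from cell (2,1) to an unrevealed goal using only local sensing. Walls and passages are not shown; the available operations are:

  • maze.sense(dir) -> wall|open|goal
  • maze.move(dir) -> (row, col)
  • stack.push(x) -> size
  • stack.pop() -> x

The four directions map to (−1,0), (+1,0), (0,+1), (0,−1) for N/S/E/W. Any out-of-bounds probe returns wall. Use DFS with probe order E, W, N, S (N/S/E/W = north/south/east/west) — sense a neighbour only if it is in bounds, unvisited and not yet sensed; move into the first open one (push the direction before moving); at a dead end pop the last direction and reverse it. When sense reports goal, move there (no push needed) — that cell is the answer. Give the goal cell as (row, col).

> maze.sense dir=east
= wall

> maze.sense dir=west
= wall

> maze.sense dir=north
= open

> stack.push x=north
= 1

> maze.move dir=north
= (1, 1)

> maze.sense dir=east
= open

> stack.push x=east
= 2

> maze.move dir=east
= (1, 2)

> maze.sense dir=east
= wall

> maze.sense dir=north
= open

> stack.push x=north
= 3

> maze.move dir=north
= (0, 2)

> maze.sense dir=east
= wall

> maze.sense dir=west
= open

> stack.push x=west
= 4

> maze.move dir=west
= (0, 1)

> maze.sense dir=west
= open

> stack.push x=west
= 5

> maze.move dir=west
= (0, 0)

> maze.sense dir=south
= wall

> stack.pop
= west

> maze.move dir=east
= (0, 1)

> stack.pop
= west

> maze.move dir=east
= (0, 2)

> stack.pop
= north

> maze.move dir=south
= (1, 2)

> stack.pop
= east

> maze.move dir=west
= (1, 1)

> stack.pop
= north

> maze.move dir=south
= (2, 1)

> maze.sense dir=south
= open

> stack.push x=south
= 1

> maze.move dir=south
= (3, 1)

> maze.sense dir=east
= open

> stack.push x=east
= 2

> maze.move dir=east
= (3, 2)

> maze.sense dir=east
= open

> stack.push x=east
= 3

> maze.move dir=east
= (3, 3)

> maze.sense dir=east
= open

> stack.push x=east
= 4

> maze.move dir=east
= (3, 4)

> maze.sense dir=north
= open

> stack.push x=north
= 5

> maze.move dir=north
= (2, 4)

> maze.sense dir=west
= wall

> maze.sense dir=north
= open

> stack.push x=north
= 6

> maze.move dir=north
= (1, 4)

> maze.sense dir=north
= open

> stack.push x=north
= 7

> maze.move dir=north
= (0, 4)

> stack.pop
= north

> maze.move dir=south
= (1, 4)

> stack.pop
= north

> maze.move dir=south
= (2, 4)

> stack.pop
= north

> maze.move dir=south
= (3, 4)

> maze.sense dir=south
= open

> stack.push x=south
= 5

> maze.move dir=south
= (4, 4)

> maze.sense dir=west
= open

> stack.push x=west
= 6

> maze.move dir=west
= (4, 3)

> maze.sense dir=west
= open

> stack.push x=west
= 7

> maze.move dir=west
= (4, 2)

> maze.sense dir=west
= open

> stack.push x=west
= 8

> maze.move dir=west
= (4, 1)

> maze.sense dir=west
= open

> stack.push x=west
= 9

> maze.move dir=west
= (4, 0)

> maze.sense dir=north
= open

> stack.push x=north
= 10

> maze.move dir=north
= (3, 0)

> stack.pop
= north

> maze.move dir=south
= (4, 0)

> maze.sense dir=south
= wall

> stack.pop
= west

> maze.move dir=east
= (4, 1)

> maze.sense dir=south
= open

> stack.push x=south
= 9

> maze.move dir=south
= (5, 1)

> maze.sense dir=east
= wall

> maze.sense dir=south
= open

> stack.push x=south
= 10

> maze.move dir=south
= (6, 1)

> maze.sense dir=east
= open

> stack.push x=east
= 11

> maze.move dir=east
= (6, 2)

> maze.sense dir=east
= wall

> maze.sense dir=south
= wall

> stack.pop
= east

> maze.move dir=west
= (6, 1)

> maze.sense dir=west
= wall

> maze.sense dir=south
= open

> stack.push x=south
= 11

> maze.move dir=south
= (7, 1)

> maze.sense dir=west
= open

> stack.push x=west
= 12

> maze.move dir=west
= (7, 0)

> maze.sense dir=south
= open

> stack.push x=south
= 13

> maze.move dir=south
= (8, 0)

> maze.sense dir=east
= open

> stack.push x=east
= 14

> maze.move dir=east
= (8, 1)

> maze.sense dir=east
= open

> stack.push x=east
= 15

> maze.move dir=east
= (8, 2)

> maze.sense dir=east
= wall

> stack.pop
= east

> maze.move dir=west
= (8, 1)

> stack.pop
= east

> maze.move dir=west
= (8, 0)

> stack.pop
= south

> maze.move dir=north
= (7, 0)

> stack.pop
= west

> maze.move dir=east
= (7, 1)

> stack.pop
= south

> maze.move dir=north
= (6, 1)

> stack.pop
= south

> maze.move dir=north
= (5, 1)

> stack.pop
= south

> maze.move dir=north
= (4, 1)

> stack.pop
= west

> maze.move dir=east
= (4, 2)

> stack.pop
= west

> maze.move dir=east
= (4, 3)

> maze.sense dir=south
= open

> stack.push x=south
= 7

> maze.move dir=south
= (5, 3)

> maze.sense dir=east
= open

> stack.push x=east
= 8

> maze.move dir=east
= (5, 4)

> maze.sense dir=south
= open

> stack.push x=south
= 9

> maze.move dir=south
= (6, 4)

> maze.sense dir=south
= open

> stack.push x=south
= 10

> maze.move dir=south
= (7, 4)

> maze.sense dir=west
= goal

> maze.move dir=west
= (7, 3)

Answer: (7, 3)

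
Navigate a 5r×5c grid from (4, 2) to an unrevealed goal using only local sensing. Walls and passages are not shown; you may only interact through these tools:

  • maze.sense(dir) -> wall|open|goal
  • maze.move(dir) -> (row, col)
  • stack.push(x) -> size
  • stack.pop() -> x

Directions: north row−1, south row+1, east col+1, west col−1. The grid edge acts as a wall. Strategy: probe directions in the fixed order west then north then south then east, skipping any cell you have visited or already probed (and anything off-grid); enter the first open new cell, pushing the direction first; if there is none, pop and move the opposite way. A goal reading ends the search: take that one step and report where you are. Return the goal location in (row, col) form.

;; maze.sense(dir→west) : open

;; stack.push(x→west) : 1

;; maze.move(dir→west) : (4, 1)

;; maze.sense(dir→west) : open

;; stack.push(x→west) : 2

;; maze.move(dir→west) : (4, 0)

;; maze.sense(dir→north) : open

;; stack.push(x→north) : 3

;; maze.move(dir→north) : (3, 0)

;; maze.sense(dir→north) : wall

;; maze.sense(dir→east) : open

;; stack.push(x→east) : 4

;; maze.move(dir→east) : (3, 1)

;; maze.sense(dir→north) : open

;; stack.push(x→north) : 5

;; maze.move(dir→north) : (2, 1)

;; maze.sense(dir→north) : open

;; stack.push(x→north) : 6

;; maze.move(dir→north) : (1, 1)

;; maze.sense(dir→west) : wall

;; maze.sense(dir→north) : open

;; stack.push(x→north) : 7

;; maze.move(dir→north) : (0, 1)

;; maze.sense(dir→west) : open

;; stack.push(x→west) : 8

;; maze.move(dir→west) : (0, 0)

;; stack.pop() : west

;; maze.move(dir→east) : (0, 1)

;; maze.sense(dir→east) : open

;; stack.push(x→east) : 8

;; maze.move(dir→east) : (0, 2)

;; maze.sense(dir→south) : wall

;; maze.sense(dir→east) : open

;; stack.push(x→east) : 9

;; maze.move(dir→east) : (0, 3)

;; maze.sense(dir→south) : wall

;; maze.sense(dir→east) : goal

;; maze.move(dir→east) : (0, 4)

Answer: (0, 4)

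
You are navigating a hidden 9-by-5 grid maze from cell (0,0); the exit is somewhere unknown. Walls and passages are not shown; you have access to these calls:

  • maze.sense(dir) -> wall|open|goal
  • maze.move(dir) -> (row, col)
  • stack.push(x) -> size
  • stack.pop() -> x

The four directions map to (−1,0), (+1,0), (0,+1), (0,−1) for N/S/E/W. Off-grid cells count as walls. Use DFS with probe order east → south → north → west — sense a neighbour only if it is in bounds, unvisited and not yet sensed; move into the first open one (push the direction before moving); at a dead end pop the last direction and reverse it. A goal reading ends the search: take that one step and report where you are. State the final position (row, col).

>>> maze.sense dir=east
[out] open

>>> stack.push x=east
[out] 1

>>> maze.move dir=east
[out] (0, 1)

>>> maze.sense dir=east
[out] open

>>> stack.push x=east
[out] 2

>>> maze.move dir=east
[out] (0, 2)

>>> maze.sense dir=east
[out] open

>>> stack.push x=east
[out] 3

>>> maze.move dir=east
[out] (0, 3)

>>> maze.sense dir=east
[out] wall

>>> maze.sense dir=south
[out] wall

>>> stack.pop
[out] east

>>> maze.move dir=west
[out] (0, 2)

>>> maze.sense dir=south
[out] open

>>> stack.push x=south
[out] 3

>>> maze.move dir=south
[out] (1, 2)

>>> maze.sense dir=south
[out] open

>>> stack.push x=south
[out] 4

>>> maze.move dir=south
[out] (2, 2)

>>> maze.sense dir=east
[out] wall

>>> maze.sense dir=south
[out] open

>>> stack.push x=south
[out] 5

>>> maze.move dir=south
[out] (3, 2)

>>> maze.sense dir=east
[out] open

>>> stack.push x=east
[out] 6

>>> maze.move dir=east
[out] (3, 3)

>>> maze.sense dir=east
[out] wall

>>> maze.sense dir=south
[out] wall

>>> stack.pop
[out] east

>>> maze.move dir=west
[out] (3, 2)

>>> maze.sense dir=south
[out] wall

>>> maze.sense dir=west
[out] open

>>> stack.push x=west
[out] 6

>>> maze.move dir=west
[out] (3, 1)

>>> maze.sense dir=south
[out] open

>>> stack.push x=south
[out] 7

>>> maze.move dir=south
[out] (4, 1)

>>> maze.sense dir=south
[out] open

>>> stack.push x=south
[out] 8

>>> maze.move dir=south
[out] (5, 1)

>>> maze.sense dir=east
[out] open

>>> stack.push x=east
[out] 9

>>> maze.move dir=east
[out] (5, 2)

>>> maze.sense dir=east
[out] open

>>> stack.push x=east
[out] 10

>>> maze.move dir=east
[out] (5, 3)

>>> maze.sense dir=east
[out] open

>>> stack.push x=east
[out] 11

>>> maze.move dir=east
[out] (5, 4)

>>> maze.sense dir=south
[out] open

>>> stack.push x=south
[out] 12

>>> maze.move dir=south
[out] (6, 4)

>>> maze.sense dir=south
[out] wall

>>> maze.sense dir=west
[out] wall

>>> stack.pop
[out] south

>>> maze.move dir=north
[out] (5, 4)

>>> maze.sense dir=north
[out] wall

>>> stack.pop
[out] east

>>> maze.move dir=west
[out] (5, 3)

>>> stack.pop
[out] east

>>> maze.move dir=west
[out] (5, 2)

>>> maze.sense dir=south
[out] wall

>>> stack.pop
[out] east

>>> maze.move dir=west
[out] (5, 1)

>>> maze.sense dir=south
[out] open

>>> stack.push x=south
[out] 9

>>> maze.move dir=south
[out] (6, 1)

>>> maze.sense dir=south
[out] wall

>>> maze.sense dir=west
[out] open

>>> stack.push x=west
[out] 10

>>> maze.move dir=west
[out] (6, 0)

>>> maze.sense dir=south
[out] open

>>> stack.push x=south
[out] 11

>>> maze.move dir=south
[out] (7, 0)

>>> maze.sense dir=south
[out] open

>>> stack.push x=south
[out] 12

>>> maze.move dir=south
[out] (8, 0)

>>> maze.sense dir=east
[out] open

>>> stack.push x=east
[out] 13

>>> maze.move dir=east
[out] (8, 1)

>>> maze.sense dir=east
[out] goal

>>> maze.move dir=east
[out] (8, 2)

Answer: (8, 2)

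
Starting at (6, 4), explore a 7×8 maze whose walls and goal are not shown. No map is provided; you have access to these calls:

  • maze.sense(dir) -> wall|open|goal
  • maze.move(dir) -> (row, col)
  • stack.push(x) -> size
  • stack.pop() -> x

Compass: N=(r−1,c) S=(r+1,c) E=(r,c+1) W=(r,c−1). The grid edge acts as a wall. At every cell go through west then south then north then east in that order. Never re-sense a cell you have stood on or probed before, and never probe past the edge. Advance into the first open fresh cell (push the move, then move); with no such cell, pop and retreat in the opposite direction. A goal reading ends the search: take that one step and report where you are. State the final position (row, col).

# sense(dir: west) == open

# push(x: west) == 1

# move(dir: west) == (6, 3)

# sense(dir: west) == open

# push(x: west) == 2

# move(dir: west) == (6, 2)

# sense(dir: west) == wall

# sense(dir: north) == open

# push(x: north) == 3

# move(dir: north) == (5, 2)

# sense(dir: west) == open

# push(x: west) == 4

# move(dir: west) == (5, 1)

# sense(dir: west) == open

# push(x: west) == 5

# move(dir: west) == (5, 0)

# sense(dir: south) == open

# push(x: south) == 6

# move(dir: south) == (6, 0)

# pop() == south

# move(dir: north) == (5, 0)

# sense(dir: north) == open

# push(x: north) == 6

# move(dir: north) == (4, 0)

# sense(dir: north) == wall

# sense(dir: east) == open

# push(x: east) == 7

# move(dir: east) == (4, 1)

# sense(dir: north) == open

# push(x: north) == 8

# move(dir: north) == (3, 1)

# sense(dir: north) == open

# push(x: north) == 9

# move(dir: north) == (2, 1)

# sense(dir: west) == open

# push(x: west) == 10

# move(dir: west) == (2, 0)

# sense(dir: north) == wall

# pop() == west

# move(dir: east) == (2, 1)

# sense(dir: north) == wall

# sense(dir: east) == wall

# pop() == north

# move(dir: south) == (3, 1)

# sense(dir: east) == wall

# pop() == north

# move(dir: south) == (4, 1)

# sense(dir: east) == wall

# pop() == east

# move(dir: west) == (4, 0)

# pop() == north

# move(dir: south) == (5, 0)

# pop() == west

# move(dir: east) == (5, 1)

# pop() == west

# move(dir: east) == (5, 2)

# sense(dir: east) == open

# push(x: east) == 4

# move(dir: east) == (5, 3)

# sense(dir: north) == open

# push(x: north) == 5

# move(dir: north) == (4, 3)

# sense(dir: north) == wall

# sense(dir: east) == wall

# pop() == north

# move(dir: south) == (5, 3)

# sense(dir: east) == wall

# pop() == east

# move(dir: west) == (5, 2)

# pop() == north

# move(dir: south) == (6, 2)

# pop() == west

# move(dir: east) == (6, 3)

# pop() == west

# move(dir: east) == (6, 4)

# sense(dir: east) == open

# push(x: east) == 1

# move(dir: east) == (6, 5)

# sense(dir: north) == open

# push(x: north) == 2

# move(dir: north) == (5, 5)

# sense(dir: north) == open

# push(x: north) == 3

# move(dir: north) == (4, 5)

# sense(dir: north) == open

# push(x: north) == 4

# move(dir: north) == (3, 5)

# sense(dir: west) == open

# push(x: west) == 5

# move(dir: west) == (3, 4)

# sense(dir: north) == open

# push(x: north) == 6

# move(dir: north) == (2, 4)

# sense(dir: west) == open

# push(x: west) == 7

# move(dir: west) == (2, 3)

# sense(dir: north) == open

# push(x: north) == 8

# move(dir: north) == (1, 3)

# sense(dir: west) == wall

# sense(dir: north) == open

# push(x: north) == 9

# move(dir: north) == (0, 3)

# sense(dir: west) == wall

# sense(dir: east) == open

# push(x: east) == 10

# move(dir: east) == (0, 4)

# sense(dir: south) == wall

# sense(dir: east) == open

# push(x: east) == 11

# move(dir: east) == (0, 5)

# sense(dir: south) == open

# push(x: south) == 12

# move(dir: south) == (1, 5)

# sense(dir: south) == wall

# sense(dir: east) == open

# push(x: east) == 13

# move(dir: east) == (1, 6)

# sense(dir: south) == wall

# sense(dir: north) == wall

# sense(dir: east) == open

# push(x: east) == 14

# move(dir: east) == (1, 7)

# sense(dir: south) == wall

# sense(dir: north) == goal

# move(dir: north) == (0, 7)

Answer: (0, 7)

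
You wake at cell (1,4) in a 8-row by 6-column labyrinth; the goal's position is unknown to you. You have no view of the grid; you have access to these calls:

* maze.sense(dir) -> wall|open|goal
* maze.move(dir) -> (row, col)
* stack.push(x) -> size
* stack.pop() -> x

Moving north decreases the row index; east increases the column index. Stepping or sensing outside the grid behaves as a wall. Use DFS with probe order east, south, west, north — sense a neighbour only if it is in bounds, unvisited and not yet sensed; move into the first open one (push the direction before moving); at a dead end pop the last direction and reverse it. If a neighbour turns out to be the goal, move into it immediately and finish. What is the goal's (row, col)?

>> maze.sense(dir: east)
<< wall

>> maze.sense(dir: south)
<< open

>> stack.push(x: south)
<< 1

>> maze.move(dir: south)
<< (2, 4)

>> maze.sense(dir: east)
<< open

>> stack.push(x: east)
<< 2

>> maze.move(dir: east)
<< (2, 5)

>> maze.sense(dir: south)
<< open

>> stack.push(x: south)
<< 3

>> maze.move(dir: south)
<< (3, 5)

>> maze.sense(dir: south)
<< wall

>> maze.sense(dir: west)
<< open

>> stack.push(x: west)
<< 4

>> maze.move(dir: west)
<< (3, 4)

>> maze.sense(dir: south)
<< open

>> stack.push(x: south)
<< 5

>> maze.move(dir: south)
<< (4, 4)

>> maze.sense(dir: south)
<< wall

>> maze.sense(dir: west)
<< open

>> stack.push(x: west)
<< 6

>> maze.move(dir: west)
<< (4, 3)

>> maze.sense(dir: south)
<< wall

>> maze.sense(dir: west)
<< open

>> stack.push(x: west)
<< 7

>> maze.move(dir: west)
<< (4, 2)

>> maze.sense(dir: south)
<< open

>> stack.push(x: south)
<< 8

>> maze.move(dir: south)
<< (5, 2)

>> maze.sense(dir: south)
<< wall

>> maze.sense(dir: west)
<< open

>> stack.push(x: west)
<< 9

>> maze.move(dir: west)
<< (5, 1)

>> maze.sense(dir: south)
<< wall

>> maze.sense(dir: west)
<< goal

>> maze.move(dir: west)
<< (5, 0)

Answer: (5, 0)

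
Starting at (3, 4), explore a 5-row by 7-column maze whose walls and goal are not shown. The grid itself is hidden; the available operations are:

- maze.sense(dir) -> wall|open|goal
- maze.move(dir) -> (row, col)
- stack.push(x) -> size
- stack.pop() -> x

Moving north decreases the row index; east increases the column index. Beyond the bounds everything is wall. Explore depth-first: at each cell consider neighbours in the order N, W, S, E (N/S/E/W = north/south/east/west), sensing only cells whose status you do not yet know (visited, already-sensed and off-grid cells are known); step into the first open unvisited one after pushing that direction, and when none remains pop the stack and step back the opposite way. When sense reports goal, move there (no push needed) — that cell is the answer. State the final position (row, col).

I run maze.sense on dir=north, : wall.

I try maze.sense on dir=west, — result: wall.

Calling maze.sense on dir=south, and get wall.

Now I run maze.sense on dir=east, : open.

Now I run stack.push on x=east, and get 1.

I run maze.move on dir=east, → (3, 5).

I run maze.sense on dir=north, giving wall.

Using maze.sense on dir=south, yielding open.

I try stack.push on x=south, → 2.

Calling maze.move on dir=south, giving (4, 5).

I try maze.sense on dir=east, giving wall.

I call stack.pop, and see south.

Then maze.move on dir=north, : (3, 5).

Invoking maze.sense on dir=east, and see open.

Using stack.push on x=east, yielding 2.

Using maze.move on dir=east, and see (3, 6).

Then maze.sense on dir=north, and observe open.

Then stack.push on x=north, giving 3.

Then maze.move on dir=north, and observe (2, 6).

I call maze.sense on dir=north, yielding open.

Next I call stack.push on x=north, giving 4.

I use maze.move on dir=north, : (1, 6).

Calling maze.sense on dir=north, giving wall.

Next I call maze.sense on dir=west, : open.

I use stack.push on x=west, which returns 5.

Invoking maze.move on dir=west, which returns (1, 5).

I run maze.sense on dir=north, yielding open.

Invoking stack.push on x=north, and see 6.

I call maze.move on dir=north, which returns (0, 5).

Next I call maze.sense on dir=west, giving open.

Using stack.push on x=west, — result: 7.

Using maze.move on dir=west, : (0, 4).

I invoke maze.sense on dir=west, → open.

Next I call stack.push on x=west, which returns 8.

Invoking maze.move on dir=west, which returns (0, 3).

Calling maze.sense on dir=west, — result: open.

Now I run stack.push on x=west, giving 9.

I use maze.move on dir=west, → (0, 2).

I run maze.sense on dir=west, yielding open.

Invoking stack.push on x=west, : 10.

Calling maze.move on dir=west, and observe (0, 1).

I invoke maze.sense on dir=west, yielding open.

I try stack.push on x=west, which returns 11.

Using maze.move on dir=west, : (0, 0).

Using maze.sense on dir=south, and observe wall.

I invoke stack.pop(), → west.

Invoking maze.move on dir=east, and get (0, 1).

I invoke maze.sense on dir=south, : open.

I run stack.push on x=south, and see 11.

Using maze.move on dir=south, which returns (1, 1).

Invoking maze.sense on dir=south, and observe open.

I call stack.push on x=south, which returns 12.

I call maze.move on dir=south, and get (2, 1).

I call maze.sense on dir=west, — result: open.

Using stack.push on x=west, and get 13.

I call maze.move on dir=west, → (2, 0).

Now I run maze.sense on dir=south, and see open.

Using stack.push on x=south, which returns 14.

Next I call maze.move on dir=south, which returns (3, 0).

I run maze.sense on dir=south, and get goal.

I use maze.move on dir=south, : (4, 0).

Answer: (4, 0)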